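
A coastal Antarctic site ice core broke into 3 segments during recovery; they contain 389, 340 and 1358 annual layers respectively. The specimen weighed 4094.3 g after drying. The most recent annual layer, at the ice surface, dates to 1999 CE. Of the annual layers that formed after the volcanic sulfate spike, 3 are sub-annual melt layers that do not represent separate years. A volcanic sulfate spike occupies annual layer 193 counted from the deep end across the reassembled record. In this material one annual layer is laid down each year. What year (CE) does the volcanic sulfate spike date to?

108 CE

Total annual layers = 389 + 340 + 1358 = 2087.
2087 − 193 = 1894 annual layers lie beyond the volcanic sulfate spike toward the ice surface.
Excluding 3 false annual layers: 1894 − 3 = 1891.
The annual layer at the ice surface is 1999 CE, so the volcanic sulfate spike dates to 1999 − 1891 = 108 CE.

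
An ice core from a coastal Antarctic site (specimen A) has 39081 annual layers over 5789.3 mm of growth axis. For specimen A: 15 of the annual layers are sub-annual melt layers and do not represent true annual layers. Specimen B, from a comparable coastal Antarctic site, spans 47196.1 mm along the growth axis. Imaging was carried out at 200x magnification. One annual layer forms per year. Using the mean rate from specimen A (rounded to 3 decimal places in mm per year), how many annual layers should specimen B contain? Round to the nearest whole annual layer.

Specimen A: after corrections the count is 39081 − 15 = 39066 annual layers.
A: 5789.3 mm over 39066 years gives 5789.3 / 39066 ≈ 0.148 mm per year.
For B, 47196.1 / 0.148 = 318892.57 years ≈ 318893 annual layers.

318893 annual layers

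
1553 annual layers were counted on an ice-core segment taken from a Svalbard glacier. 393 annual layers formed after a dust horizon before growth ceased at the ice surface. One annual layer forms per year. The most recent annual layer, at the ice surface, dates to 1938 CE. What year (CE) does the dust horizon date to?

393 annual layers formed after the dust horizon.
The annual layer at the ice surface is 1938 CE, so the dust horizon dates to 1938 − 393 = 1545 CE.

1545 CE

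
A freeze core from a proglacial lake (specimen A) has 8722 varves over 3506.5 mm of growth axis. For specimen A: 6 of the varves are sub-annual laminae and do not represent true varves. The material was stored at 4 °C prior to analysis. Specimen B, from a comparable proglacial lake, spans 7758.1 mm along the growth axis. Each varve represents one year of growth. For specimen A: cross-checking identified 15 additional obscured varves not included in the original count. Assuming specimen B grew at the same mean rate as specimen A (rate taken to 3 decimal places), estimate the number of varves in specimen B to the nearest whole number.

19299 varves

Specimen A: correcting the raw count gives 8722 − 6 + 15 = 8731 true varves.
A: Extension rate ≈ 3506.5 / 8731 = 0.402 mm/year.
Specimen B: 7758.1 mm / 0.402 mm per year = 19298.76 years ≈ 19299 varves.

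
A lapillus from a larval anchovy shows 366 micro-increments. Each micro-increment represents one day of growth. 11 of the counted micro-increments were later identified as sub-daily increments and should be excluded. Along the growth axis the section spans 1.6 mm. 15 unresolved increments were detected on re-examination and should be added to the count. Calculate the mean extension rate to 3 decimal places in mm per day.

Adjusted count: 366 − 11 + 15 = 370 micro-increments.
1.6 mm over 370 days gives 1.6 / 370 ≈ 0.004 mm per day.

0.004 mm per day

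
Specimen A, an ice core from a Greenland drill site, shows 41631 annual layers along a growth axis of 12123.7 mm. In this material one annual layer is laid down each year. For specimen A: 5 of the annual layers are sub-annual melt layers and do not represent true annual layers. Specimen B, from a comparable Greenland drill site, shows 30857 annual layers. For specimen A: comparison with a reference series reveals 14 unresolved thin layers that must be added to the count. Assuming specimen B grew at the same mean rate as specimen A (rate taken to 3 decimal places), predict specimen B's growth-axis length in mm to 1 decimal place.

Specimen A: after corrections the count is 41631 − 5 + 14 = 41640 annual layers.
A: Extension rate ≈ 12123.7 / 41640 = 0.291 mm/year.
B's length ≈ 0.291 × 30857 = 8979.4 mm.

8979.4 mm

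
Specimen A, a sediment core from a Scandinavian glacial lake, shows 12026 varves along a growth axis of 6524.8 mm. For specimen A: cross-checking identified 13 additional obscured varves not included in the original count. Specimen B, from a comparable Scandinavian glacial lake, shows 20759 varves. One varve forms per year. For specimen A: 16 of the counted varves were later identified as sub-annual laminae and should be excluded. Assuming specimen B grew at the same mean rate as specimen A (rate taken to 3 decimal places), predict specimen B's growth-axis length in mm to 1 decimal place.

Specimen A: adjusted count: 12026 − 16 + 13 = 12023 varves.
A: 6524.8 mm over 12023 years gives 6524.8 / 12023 ≈ 0.543 mm per year.
For B, 0.543 mm/year × 20759 years = 11272.1 mm.

11272.1 mm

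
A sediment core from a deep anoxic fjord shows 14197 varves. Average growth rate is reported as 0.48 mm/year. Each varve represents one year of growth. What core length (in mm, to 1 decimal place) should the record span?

6814.6 mm

The record spans 14197 years at 0.48 mm per year.
14197 years at 0.48 mm/year gives 0.48 × 14197 = 6814.6 mm.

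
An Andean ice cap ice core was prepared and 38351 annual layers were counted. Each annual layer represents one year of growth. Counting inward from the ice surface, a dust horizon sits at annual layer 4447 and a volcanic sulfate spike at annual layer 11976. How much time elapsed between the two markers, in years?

7529 years

Separation: 11976 − 4447 = 7529 annual layers.
One annual layer per year makes the interval 7529 years.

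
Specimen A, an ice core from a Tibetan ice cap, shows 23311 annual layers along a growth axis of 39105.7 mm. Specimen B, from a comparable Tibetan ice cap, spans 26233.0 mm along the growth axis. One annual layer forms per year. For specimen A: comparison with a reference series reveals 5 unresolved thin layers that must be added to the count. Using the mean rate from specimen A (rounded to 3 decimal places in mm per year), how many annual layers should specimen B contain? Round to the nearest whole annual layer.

15643 annual layers

Specimen A: correcting the raw count gives 23311 + 5 = 23316 true annual layers.
A: 39105.7 mm over 23316 years gives 39105.7 / 23316 ≈ 1.677 mm/year.
For B, 26233.0 / 1.677 = 15642.81 years ≈ 15643 annual layers.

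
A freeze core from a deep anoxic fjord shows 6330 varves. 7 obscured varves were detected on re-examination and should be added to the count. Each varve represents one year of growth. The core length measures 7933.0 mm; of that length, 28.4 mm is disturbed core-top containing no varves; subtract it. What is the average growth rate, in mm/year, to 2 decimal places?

True varve count = 6330 + 7 = 6337.
The growth record spans 7933.0 − 28.4 = 7904.6 mm.
7904.6 mm over 6337 years gives 7904.6 / 6337 ≈ 1.25 mm/year.

1.25 mm/year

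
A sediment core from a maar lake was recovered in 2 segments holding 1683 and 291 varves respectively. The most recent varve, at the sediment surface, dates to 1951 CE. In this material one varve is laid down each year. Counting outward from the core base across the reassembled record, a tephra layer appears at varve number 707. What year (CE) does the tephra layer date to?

684 CE

Total varves = 1683 + 291 = 1974.
The tephra layer sits at varve 707 from the core base, so 1974 − 707 = 1267 varves formed after it.
1951 − 1267 = 684 CE.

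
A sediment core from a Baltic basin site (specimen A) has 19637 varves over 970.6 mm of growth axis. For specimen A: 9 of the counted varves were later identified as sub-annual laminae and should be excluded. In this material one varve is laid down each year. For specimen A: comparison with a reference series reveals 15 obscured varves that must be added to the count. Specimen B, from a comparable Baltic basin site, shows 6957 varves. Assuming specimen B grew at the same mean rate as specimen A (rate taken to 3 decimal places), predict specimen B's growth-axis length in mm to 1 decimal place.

Specimen A: correcting the raw count gives 19637 − 9 + 15 = 19643 true varves.
A: 970.6 mm over 19643 years gives 970.6 / 19643 ≈ 0.049 mm/yr.
Length of B = 0.049 × 6957 = 340.9 mm.

340.9 mm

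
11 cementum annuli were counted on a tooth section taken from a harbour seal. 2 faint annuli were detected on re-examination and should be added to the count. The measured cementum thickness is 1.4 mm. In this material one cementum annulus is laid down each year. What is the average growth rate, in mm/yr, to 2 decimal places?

Correcting the raw count gives 11 + 2 = 13 true cementum annuli.
Mean rate = 1.4 mm / 13 years ≈ 0.11 mm/yr.

0.11 mm/yr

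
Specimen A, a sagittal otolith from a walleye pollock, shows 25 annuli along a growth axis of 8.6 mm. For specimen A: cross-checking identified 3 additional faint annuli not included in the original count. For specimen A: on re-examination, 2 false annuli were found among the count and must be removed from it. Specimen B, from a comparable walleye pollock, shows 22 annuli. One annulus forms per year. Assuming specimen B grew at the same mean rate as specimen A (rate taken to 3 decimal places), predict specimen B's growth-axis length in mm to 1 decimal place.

Specimen A: after corrections the count is 25 − 2 + 3 = 26 annuli.
A: 8.6 mm over 26 years gives 8.6 / 26 ≈ 0.331 mm per year.
B's length ≈ 0.331 × 22 = 7.3 mm.

7.3 mm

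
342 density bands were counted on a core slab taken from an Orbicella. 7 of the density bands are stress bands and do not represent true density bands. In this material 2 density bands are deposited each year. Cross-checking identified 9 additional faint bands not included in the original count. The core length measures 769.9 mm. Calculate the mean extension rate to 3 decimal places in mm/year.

4.476 mm/year

True density band count = 342 − 7 + 9 = 344.
With 2 density bands per year, 344 / 2 = 172 years.
Mean rate = 769.9 mm / 172 years ≈ 4.476 mm/year.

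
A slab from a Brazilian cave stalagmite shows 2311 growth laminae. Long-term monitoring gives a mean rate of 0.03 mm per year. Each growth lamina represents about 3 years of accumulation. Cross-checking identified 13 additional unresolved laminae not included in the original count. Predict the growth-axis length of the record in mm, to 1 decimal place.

After corrections the count is 2311 + 13 = 2324 growth laminae.
At 3 years per growth lamina, 2324 × 3 = 6972 years.
Predicted length = 0.03 mm/year × 6972 years = 209.2 mm.

209.2 mm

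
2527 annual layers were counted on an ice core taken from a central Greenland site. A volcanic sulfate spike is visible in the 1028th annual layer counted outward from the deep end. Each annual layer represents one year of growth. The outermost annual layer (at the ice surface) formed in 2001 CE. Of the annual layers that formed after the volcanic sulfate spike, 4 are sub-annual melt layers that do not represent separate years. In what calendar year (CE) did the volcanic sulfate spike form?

2527 − 1028 = 1499 annual layers lie beyond the volcanic sulfate spike toward the ice surface.
Excluding 4 false annual layers: 1499 − 4 = 1495.
Counting back 1495 years from 2001 CE places the volcanic sulfate spike in 2001 − 1495 = 506 CE.

506 CE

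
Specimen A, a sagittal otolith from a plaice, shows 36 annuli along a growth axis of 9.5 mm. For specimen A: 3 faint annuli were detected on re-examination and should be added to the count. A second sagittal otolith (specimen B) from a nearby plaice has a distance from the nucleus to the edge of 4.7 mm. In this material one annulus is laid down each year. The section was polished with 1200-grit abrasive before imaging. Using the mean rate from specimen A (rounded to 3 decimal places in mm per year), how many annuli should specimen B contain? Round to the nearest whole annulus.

19 annuli

Specimen A: true annulus count = 36 + 3 = 39.
A: 9.5 mm over 39 years gives 9.5 / 39 ≈ 0.244 mm/yr.
B spans 4.7 / 0.244 = 19.26 years ≈ 19 annuli.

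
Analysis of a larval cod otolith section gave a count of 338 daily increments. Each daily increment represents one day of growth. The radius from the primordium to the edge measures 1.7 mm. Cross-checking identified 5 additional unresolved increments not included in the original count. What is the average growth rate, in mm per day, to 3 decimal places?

Adjusted count: 338 + 5 = 343 daily increments.
Extension rate ≈ 1.7 / 343 = 0.005 mm per day.

0.005 mm per day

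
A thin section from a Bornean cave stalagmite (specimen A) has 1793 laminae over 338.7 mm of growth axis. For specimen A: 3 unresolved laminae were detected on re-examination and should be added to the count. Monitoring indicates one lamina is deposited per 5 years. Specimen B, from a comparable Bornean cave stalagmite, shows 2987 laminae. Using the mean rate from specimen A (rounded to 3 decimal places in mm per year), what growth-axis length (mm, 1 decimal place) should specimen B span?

567.5 mm

Specimen A: adjusted count: 1793 + 3 = 1796 laminae.
Specimen A: at 5 years per lamina, 1796 × 5 = 8980 years.
A: Extension rate ≈ 338.7 / 8980 = 0.038 mm/yr.
Specimen B: 2987 laminae at 5 years each span 2987 × 5 = 14935 years. B's length ≈ 0.038 × 14935 = 567.5 mm.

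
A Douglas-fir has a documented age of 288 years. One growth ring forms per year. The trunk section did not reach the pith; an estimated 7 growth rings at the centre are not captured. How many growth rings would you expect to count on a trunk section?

Expected growth rings over 288 years: 288.
288 − 7 missed = 281 growth rings expected in the prepared section.

281 growth rings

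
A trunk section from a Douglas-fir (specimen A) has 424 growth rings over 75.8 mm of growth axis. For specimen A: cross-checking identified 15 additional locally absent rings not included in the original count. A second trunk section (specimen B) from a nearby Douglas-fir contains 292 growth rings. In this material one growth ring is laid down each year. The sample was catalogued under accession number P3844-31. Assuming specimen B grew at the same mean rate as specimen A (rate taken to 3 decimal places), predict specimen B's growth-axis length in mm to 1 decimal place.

Specimen A: after corrections the count is 424 + 15 = 439 growth rings.
A: Mean rate = 75.8 mm / 439 years ≈ 0.173 mm per year.
For B, 0.173 mm/year × 292 years = 50.5 mm.

50.5 mm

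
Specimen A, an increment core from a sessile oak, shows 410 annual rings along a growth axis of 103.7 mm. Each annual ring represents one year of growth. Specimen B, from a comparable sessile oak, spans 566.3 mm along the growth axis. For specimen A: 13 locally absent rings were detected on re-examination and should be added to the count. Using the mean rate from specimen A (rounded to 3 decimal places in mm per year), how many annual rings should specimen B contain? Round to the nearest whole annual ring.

2311 annual rings

Specimen A: correcting the raw count gives 410 + 13 = 423 true annual rings.
A: Mean rate = 103.7 mm / 423 years ≈ 0.245 mm per year.
Specimen B: 566.3 mm / 0.245 mm per year = 2311.43 years ≈ 2311 annual rings.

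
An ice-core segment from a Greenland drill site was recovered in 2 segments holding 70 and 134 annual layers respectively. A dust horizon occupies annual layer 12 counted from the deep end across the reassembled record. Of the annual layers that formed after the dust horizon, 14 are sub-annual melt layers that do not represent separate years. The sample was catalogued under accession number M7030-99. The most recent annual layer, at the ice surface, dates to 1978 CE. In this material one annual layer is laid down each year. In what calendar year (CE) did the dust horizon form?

1800 CE

Total annual layers = 70 + 134 = 204.
The dust horizon sits at annual layer 12 from the deep end, so 204 − 12 = 192 annual layers formed after it.
Removing the 14 false annual layers leaves 192 − 14 = 178 true annual layers beyond the dust horizon.
The annual layer at the ice surface is 1978 CE, so the dust horizon dates to 1978 − 178 = 1800 CE.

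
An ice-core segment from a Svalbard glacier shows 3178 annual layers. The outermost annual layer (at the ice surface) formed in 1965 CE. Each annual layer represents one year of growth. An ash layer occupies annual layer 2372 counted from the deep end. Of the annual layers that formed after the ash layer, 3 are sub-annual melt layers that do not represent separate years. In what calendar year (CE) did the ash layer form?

1162 CE

The ash layer sits at annual layer 2372 from the deep end, so 3178 − 2372 = 806 annual layers formed after it.
806 − 3 false = 803 true annual layers after the ash layer.
Counting back 803 years from 1965 CE places the ash layer in 1965 − 803 = 1162 CE.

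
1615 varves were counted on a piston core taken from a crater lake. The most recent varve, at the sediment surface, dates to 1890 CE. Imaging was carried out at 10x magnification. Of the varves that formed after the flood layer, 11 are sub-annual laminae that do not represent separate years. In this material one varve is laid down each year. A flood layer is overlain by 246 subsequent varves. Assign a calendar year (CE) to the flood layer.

1655 CE

246 varves post-date the flood layer.
Excluding 11 false varves: 246 − 11 = 235.
Counting back 235 years from 1890 CE places the flood layer in 1890 − 235 = 1655 CE.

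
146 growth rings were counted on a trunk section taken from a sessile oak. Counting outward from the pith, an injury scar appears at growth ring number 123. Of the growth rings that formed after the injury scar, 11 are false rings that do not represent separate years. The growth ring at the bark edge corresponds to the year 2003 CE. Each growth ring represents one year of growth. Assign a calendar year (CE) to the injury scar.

Between growth ring 123 and the bark edge there are 146 − 123 = 23 growth rings.
Removing the 11 false growth rings leaves 23 − 11 = 12 true growth rings beyond the injury scar.
Counting back 12 years from 2003 CE places the injury scar in 2003 − 12 = 1991 CE.

1991 CE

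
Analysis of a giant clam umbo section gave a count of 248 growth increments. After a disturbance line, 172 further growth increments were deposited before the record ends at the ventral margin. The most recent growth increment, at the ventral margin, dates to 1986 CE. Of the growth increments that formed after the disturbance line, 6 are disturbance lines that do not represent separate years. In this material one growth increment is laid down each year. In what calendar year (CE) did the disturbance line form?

1820 CE

172 growth increments post-date the disturbance line.
Excluding 6 false growth increments: 172 − 6 = 166.
The growth increment at the ventral margin is 1986 CE, so the disturbance line dates to 1986 − 166 = 1820 CE.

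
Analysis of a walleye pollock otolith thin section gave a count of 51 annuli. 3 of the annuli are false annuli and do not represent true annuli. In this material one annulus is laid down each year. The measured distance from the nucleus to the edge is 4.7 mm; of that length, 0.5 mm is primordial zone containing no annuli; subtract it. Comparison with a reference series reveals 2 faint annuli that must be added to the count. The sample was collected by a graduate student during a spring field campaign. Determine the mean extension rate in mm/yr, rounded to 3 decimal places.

After corrections the count is 51 − 3 + 2 = 50 annuli.
Removing the 0.5 mm offcut leaves 4.7 − 0.5 = 4.2 mm.
Mean rate = 4.2 mm / 50 years ≈ 0.084 mm/yr.

0.084 mm/yr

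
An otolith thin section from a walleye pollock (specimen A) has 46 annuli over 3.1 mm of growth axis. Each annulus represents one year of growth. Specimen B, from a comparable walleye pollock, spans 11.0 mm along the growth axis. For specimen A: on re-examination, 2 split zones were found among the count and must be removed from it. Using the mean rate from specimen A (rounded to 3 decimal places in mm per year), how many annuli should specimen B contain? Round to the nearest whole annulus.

Specimen A: after corrections the count is 46 − 2 = 44 annuli.
A: Extension rate ≈ 3.1 / 44 = 0.070 mm per year.
For B, 11.0 / 0.070 = 157.14 years ≈ 157 annuli.

157 annuli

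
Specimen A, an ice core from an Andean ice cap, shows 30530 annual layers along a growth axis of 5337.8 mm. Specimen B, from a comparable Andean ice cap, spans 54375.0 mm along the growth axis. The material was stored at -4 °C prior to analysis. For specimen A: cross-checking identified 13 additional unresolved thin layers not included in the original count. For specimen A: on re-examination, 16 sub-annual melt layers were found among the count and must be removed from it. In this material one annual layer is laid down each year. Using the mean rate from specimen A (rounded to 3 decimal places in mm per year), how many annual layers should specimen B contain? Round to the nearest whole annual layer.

310714 annual layers

Specimen A: correcting the raw count gives 30530 − 16 + 13 = 30527 true annual layers.
A: 5337.8 mm over 30527 years gives 5337.8 / 30527 ≈ 0.175 mm per year.
Specimen B: 54375.0 mm / 0.175 mm per year = 310714.29 years ≈ 310714 annual layers.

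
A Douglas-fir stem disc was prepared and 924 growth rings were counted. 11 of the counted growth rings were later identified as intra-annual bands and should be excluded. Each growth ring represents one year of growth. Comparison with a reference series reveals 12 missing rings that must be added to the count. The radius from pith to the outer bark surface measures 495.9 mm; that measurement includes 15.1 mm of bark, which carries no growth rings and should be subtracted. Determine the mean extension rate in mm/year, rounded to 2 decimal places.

Adjusted count: 924 − 11 + 12 = 925 growth rings.
Net length = 495.9 − 15.1 = 480.8 mm.
480.8 mm over 925 years gives 480.8 / 925 ≈ 0.52 mm/year.

0.52 mm/year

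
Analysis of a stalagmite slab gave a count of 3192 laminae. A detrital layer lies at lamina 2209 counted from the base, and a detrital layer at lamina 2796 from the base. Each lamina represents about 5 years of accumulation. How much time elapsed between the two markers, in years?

2935 years

2796 − 2209 = 587 laminae lie between the two events.
At 5 years per lamina, 587 × 5 = 2935 years.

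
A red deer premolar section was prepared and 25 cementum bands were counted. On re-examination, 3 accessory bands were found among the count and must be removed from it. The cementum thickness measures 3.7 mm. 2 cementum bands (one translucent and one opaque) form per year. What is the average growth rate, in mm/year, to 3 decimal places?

0.336 mm/year

Correcting the raw count gives 25 − 3 = 22 true cementum bands.
Dividing by 2 cementum bands per year: 22 / 2 = 11 years.
Extension rate ≈ 3.7 / 11 = 0.336 mm/year.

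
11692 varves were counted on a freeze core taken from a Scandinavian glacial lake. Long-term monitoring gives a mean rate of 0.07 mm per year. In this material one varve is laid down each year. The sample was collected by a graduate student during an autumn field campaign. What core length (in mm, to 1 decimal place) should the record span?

818.4 mm

The record spans 11692 years at 0.07 mm per year.
Predicted length = 0.07 mm/year × 11692 years = 818.4 mm.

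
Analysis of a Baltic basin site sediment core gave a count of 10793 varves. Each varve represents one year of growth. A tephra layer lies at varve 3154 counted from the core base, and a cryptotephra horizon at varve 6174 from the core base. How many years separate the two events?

The two markers are separated by 6174 − 3154 = 3020 varves.
One varve per year makes the interval 3020 years.

3020 years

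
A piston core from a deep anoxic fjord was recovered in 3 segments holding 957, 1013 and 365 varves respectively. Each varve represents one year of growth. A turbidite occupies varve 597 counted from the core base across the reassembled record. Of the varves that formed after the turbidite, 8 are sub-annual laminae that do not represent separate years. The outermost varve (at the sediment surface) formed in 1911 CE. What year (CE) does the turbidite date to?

181 CE

Total varves = 957 + 1013 + 365 = 2335.
2335 − 597 = 1738 varves lie beyond the turbidite toward the sediment surface.
Removing the 8 false varves leaves 1738 − 8 = 1730 true varves beyond the turbidite.
The varve at the sediment surface is 1911 CE, so the turbidite dates to 1911 − 1730 = 181 CE.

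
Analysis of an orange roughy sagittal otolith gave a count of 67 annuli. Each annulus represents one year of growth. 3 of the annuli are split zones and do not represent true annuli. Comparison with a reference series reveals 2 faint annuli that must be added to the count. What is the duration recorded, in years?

Adjusted count: 67 − 3 + 2 = 66 annuli.
One annulus per year makes the duration 66 years.

66 years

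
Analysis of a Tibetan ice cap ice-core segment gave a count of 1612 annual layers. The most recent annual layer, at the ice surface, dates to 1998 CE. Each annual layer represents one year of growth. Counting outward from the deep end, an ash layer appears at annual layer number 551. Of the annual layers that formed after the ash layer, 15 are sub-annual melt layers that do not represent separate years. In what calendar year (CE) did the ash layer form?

952 CE

The ash layer sits at annual layer 551 from the deep end, so 1612 − 551 = 1061 annual layers formed after it.
Excluding 15 false annual layers: 1061 − 15 = 1046.
The annual layer at the ice surface is 1998 CE, so the ash layer dates to 1998 − 1046 = 952 CE.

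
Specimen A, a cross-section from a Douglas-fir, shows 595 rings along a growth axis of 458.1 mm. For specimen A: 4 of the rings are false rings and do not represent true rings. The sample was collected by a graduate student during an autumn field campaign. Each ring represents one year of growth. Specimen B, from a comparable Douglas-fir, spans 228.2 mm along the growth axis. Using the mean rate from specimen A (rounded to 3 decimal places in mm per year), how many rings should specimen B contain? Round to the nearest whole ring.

294 rings

Specimen A: after corrections the count is 595 − 4 = 591 rings.
A: 458.1 mm over 591 years gives 458.1 / 591 ≈ 0.775 mm/yr.
For B, 228.2 / 0.775 = 294.45 years ≈ 294 rings.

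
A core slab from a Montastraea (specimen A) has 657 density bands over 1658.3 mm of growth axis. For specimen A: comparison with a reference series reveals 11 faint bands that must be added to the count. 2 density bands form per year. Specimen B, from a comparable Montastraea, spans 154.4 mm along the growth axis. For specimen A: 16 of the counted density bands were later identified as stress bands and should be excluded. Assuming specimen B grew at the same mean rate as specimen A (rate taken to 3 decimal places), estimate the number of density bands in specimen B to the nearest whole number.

Specimen A: correcting the raw count gives 657 − 16 + 11 = 652 true density bands.
Specimen A: 652 density bands at 2 per year is 652 / 2 = 326 years.
A: Mean rate = 1658.3 mm / 326 years ≈ 5.087 mm/yr.
B spans 154.4 / 5.087 = 30.35 years; at 2 density bands per year that is 30.35 × 2 ≈ 61 density bands.

61 density bands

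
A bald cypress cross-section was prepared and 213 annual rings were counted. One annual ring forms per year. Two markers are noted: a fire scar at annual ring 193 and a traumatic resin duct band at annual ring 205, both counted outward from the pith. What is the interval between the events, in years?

Separation: 205 − 193 = 12 annual rings.
That is 12 years at one annual ring per year.

12 years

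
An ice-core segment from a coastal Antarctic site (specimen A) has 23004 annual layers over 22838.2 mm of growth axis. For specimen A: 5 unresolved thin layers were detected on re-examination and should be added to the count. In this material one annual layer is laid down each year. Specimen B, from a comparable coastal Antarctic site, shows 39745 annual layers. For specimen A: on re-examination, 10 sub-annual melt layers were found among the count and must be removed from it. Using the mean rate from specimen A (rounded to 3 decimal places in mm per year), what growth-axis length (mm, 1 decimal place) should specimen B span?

Specimen A: true annual layer count = 23004 − 10 + 5 = 22999.
A: Extension rate ≈ 22838.2 / 22999 = 0.993 mm/year.
For B, 0.993 mm/year × 39745 years = 39466.8 mm.

39466.8 mm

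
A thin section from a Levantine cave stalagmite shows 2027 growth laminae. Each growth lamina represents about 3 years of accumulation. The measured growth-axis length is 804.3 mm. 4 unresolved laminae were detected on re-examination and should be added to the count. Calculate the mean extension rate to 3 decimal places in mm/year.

0.132 mm/year

Adjusted count: 2027 + 4 = 2031 growth laminae.
At 3 years per growth lamina, 2031 × 3 = 6093 years.
Mean rate = 804.3 mm / 6093 years ≈ 0.132 mm/year.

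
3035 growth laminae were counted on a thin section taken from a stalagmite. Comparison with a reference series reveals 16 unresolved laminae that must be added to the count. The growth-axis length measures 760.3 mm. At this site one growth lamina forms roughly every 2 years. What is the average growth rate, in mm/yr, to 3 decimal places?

True growth lamina count = 3035 + 16 = 3051.
Multiplying by 2 years per growth lamina: 3051 × 2 = 6102 years.
Extension rate ≈ 760.3 / 6102 = 0.125 mm/yr.

0.125 mm/yr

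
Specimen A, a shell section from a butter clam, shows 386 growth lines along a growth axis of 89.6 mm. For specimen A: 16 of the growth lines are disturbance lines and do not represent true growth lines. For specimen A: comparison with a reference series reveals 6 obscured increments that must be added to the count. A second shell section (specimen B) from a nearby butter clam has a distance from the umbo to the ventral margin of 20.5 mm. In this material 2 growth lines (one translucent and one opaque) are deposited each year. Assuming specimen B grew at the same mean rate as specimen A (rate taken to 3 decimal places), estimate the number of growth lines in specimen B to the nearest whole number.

Specimen A: true growth line count = 386 − 16 + 6 = 376.
Specimen A: with 2 growth lines per year, 376 / 2 = 188 years.
A: 89.6 mm over 188 years gives 89.6 / 188 ≈ 0.477 mm per year.
For B, 20.5 / 0.477 = 42.98 years; at 2 growth lines per year that is 42.98 × 2 ≈ 86 growth lines.

86 growth lines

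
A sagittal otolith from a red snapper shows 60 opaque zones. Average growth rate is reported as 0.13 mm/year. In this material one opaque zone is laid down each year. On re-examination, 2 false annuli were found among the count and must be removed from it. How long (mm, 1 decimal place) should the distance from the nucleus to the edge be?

Adjusted count: 60 − 2 = 58 opaque zones.
58 years at 0.13 mm/year gives 0.13 × 58 = 7.5 mm.

7.5 mm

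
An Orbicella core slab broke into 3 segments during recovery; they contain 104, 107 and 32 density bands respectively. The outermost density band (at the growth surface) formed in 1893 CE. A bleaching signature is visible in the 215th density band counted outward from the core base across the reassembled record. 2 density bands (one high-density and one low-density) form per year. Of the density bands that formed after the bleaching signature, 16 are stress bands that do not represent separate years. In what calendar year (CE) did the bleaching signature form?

1887 CE

Total density bands = 104 + 107 + 32 = 243.
243 − 215 = 28 density bands lie beyond the bleaching signature toward the growth surface.
Excluding 16 false density bands: 28 − 16 = 12.
Dividing by 2 density bands per year: 12 / 2 = 6 years.
1893 − 6 = 1887 CE.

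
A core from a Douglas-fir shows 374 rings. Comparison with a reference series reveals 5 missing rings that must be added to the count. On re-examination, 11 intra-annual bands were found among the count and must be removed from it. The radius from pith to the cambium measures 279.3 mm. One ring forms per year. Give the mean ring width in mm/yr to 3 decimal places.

Correcting the raw count gives 374 − 11 + 5 = 368 true rings.
Mean rate = 279.3 mm / 368 years ≈ 0.759 mm/yr.

0.759 mm/yr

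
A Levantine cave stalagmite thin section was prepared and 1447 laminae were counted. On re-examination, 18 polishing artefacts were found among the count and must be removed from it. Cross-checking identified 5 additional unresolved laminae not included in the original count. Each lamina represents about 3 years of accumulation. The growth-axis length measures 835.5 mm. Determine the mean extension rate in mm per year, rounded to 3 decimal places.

True lamina count = 1447 − 18 + 5 = 1434.
Multiplying by 3 years per lamina: 1434 × 3 = 4302 years.
835.5 mm over 4302 years gives 835.5 / 4302 ≈ 0.194 mm per year.

0.194 mm per year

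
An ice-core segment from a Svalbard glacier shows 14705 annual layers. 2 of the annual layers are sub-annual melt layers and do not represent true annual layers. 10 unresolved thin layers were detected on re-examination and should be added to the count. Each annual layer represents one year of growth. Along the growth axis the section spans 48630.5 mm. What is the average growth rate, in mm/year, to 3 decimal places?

3.305 mm/year

True annual layer count = 14705 − 2 + 10 = 14713.
Mean rate = 48630.5 mm / 14713 years ≈ 3.305 mm/year.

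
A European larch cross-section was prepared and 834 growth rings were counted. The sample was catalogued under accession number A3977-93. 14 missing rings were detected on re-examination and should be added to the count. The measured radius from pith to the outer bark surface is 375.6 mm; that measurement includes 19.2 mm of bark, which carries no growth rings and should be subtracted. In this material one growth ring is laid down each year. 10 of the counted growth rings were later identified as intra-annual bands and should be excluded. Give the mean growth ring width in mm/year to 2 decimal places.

0.43 mm/year

After corrections the count is 834 − 10 + 14 = 838 growth rings.
The growth record spans 375.6 − 19.2 = 356.4 mm.
356.4 mm over 838 years gives 356.4 / 838 ≈ 0.43 mm/year.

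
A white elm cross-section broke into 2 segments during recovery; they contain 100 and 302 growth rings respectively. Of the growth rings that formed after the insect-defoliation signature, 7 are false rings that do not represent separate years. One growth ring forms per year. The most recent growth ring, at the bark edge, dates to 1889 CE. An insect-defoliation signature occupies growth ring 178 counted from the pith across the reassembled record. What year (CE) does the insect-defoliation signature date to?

Total growth rings = 100 + 302 = 402.
402 − 178 = 224 growth rings lie beyond the insect-defoliation signature toward the bark edge.
Removing the 7 false growth rings leaves 224 − 7 = 217 true growth rings beyond the insect-defoliation signature.
The growth ring at the bark edge is 1889 CE, so the insect-defoliation signature dates to 1889 − 217 = 1672 CE.

1672 CE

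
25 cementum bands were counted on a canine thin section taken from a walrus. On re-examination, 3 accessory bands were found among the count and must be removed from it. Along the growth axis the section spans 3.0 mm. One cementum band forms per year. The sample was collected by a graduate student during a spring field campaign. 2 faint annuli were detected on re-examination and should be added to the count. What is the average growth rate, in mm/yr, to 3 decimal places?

True cementum band count = 25 − 3 + 2 = 24.
3.0 mm over 24 years gives 3.0 / 24 ≈ 0.125 mm/yr.

0.125 mm/yr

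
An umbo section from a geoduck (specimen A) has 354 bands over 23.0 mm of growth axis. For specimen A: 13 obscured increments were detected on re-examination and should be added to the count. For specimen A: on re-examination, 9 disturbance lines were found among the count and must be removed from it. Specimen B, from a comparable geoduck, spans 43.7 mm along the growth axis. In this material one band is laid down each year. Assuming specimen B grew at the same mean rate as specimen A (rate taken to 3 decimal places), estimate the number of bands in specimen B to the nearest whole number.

Specimen A: adjusted count: 354 − 9 + 13 = 358 bands.
A: Mean rate = 23.0 mm / 358 years ≈ 0.064 mm per year.
For B, 43.7 / 0.064 = 682.81 years ≈ 683 bands.

683 bands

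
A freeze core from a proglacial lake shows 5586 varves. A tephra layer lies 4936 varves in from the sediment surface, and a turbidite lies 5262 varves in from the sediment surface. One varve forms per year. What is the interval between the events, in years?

326 yr

5262 − 4936 = 326 varves lie between the two events.
That is 326 years at one varve per year.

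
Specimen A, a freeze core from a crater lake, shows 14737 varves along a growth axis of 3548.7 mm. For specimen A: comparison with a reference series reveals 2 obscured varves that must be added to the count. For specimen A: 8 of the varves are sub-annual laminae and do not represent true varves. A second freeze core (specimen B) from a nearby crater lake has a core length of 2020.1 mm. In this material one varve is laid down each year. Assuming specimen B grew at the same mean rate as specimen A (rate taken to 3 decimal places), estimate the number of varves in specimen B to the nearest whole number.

8382 varves

Specimen A: true varve count = 14737 − 8 + 2 = 14731.
A: Extension rate ≈ 3548.7 / 14731 = 0.241 mm/yr.
Specimen B: 2020.1 mm / 0.241 mm per year = 8382.16 years ≈ 8382 varves.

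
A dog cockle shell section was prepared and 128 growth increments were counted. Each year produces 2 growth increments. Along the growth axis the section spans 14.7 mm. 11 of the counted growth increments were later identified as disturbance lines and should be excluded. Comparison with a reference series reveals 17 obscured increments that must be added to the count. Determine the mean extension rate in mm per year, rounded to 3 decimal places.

0.219 mm per year

After corrections the count is 128 − 11 + 17 = 134 growth increments.
With 2 growth increments per year, 134 / 2 = 67 years.
Mean rate = 14.7 mm / 67 years ≈ 0.219 mm per year.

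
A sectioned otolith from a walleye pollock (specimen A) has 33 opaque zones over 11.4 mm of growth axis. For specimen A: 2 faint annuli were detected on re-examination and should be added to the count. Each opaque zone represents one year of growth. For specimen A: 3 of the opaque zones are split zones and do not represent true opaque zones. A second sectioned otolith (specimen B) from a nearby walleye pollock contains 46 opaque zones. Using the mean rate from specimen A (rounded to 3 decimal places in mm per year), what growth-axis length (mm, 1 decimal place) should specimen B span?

Specimen A: correcting the raw count gives 33 − 3 + 2 = 32 true opaque zones.
A: Extension rate ≈ 11.4 / 32 = 0.356 mm/yr.
Length of B = 0.356 × 46 = 16.4 mm.

16.4 mm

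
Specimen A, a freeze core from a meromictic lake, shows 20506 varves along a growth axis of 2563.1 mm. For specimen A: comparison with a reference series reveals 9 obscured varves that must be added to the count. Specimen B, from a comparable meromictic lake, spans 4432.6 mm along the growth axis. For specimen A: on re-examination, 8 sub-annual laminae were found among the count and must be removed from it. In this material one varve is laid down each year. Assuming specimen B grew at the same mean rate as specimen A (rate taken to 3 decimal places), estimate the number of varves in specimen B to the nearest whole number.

35461 varves

Specimen A: true varve count = 20506 − 8 + 9 = 20507.
A: Extension rate ≈ 2563.1 / 20507 = 0.125 mm/year.
B spans 4432.6 / 0.125 = 35460.80 years ≈ 35461 varves.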